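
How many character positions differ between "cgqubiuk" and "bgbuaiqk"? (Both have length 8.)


String 1: 'cgqubiuk'
String 2: 'bgbuaiqk'
Compare each position: pos 0: 'c'!='b', pos 1: 'g'=='g', pos 2: 'q'!='b', pos 3: 'u'=='u', pos 4: 'b'!='a', pos 5: 'i'=='i', pos 6: 'u'!='q', pos 7: 'k'=='k'
Differing positions: 4
Hamming distance: 4


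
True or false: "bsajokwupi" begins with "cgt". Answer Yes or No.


Input string: 'bsajokwupi'
Prefix to check: 'cgt'
First 3 characters of input: 'bsa'
Match: False
Result: No


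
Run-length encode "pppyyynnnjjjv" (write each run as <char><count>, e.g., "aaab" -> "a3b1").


Input: 'pppyyynnnjjjv'
Operation: identify consecutive runs
Runs: 'ppp' -> p3, 'yyy' -> y3, 'nnn' -> n3, 'jjj' -> j3, 'v' -> v1
Encoded: p3y3n3j3v1


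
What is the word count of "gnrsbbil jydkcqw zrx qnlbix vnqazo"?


Input string: 'gnrsbbil jydkcqw zrx qnlbix vnqazo'
Operation: split by spaces
Words found: 'gnrsbbil', 'jydkcqw', 'zrx', 'qnlbix', 'vnqazo'
Word count: 5


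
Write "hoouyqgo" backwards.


Input string: 'hoouyqgo'
Operation: reverse character order
Original order: 'h' -> 'o' -> 'o' -> 'u' -> 'y' -> 'q' -> 'g' -> 'o'
Reversed order: 'o' -> 'g' -> 'q' -> 'y' -> 'u' -> 'o' -> 'o' -> 'h'
Result: ogqyuooh


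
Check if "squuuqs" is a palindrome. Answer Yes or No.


Input string: 'squuuqs'
Reversed: 'squuuqs'
Compare pairs: s[0]='s' vs s[6]='s' (match), s[1]='q' vs s[5]='q' (match), s[2]='u' vs s[4]='u' (match)
Palindrome: Yes


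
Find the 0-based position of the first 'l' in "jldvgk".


Input string: 'jldvgk'
Target: 'l'
Scanning left to right: s[0]='j', s[1]='l'
First match at index: 1


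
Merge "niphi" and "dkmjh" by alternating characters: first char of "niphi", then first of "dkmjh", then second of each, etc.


String 1: 'niphi'
String 2: 'dkmjh'
Operation: alternate characters
Pairs: 'n'+'d', 'i'+'k', 'p'+'m', 'h'+'j', 'i'+'h'
Result: ndikpmhjih


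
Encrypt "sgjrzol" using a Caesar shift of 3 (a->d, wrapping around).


Input: 'sgjrzol', shift = 3
Operation: for each letter, (position + 3) mod 26
Mapping: 's'(18+3=21)->'v', 'g'(6+3=9)->'j', 'j'(9+3=12)->'m', 'r'(17+3=20)->'u', 'z'(25+3=28, 28 mod 26=2)->'c', 'o'(14+3=17)->'r', 'l'(11+3=14)->'o'
Result: vjmucro


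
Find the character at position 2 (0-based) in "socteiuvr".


Input string: 'socteiuvr'
Operation: get character at index 2
Index mapping: s[0]='s', s[1]='o', s[2]='c'
Result: 'c'


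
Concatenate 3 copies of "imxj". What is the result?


Input string: 'imxj'
Operation: repeat 3 times
Concatenation: 'imxj' + 'imxj' + 'imxj'
Result: imxjimxjimxj


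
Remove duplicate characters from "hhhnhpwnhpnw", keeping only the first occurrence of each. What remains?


Input: 'hhhnhpwnhpnw'
Operation: keep first occurrence of each character
Scan: s[0]='h' new -> keep; s[1]='h' seen -> skip; s[2]='h' seen -> skip; s[3]='n' new -> keep; s[4]='h' seen -> skip; s[5]='p' new -> keep; s[6]='w' new -> keep; s[7]='n' seen -> skip; s[8]='h' seen -> skip; s[9]='p' seen -> skip; s[10]='n' seen -> skip; s[11]='w' seen -> skip
Result: hnpw


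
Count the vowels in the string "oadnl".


Input string: 'oadnl'
Operation: count vowels (a, e, i, o, u)
Scan: s[0]='o' (vowel), s[1]='a' (vowel), s[2]='d', s[3]='n', s[4]='l'
Vowels found: 2
Result: 2


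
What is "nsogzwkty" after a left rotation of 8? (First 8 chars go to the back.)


Input: 'nsogzwkty', shift = 8
Operation: split at index 8 and swap parts
Front part s[0:8] = 'nsogzwkt'
Back part s[8:] = 'y'
Rotated = back + front = 'y' + 'nsogzwkt'
Result: ynsogzwkt


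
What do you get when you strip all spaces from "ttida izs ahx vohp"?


Input string: 'ttida izs ahx vohp'
Operation: remove all spaces
Words: 'ttida', 'izs', 'ahx', 'vohp'
Join without spaces: ttidaizsahxvohp


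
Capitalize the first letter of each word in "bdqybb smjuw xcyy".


Input string: 'bdqybb smjuw xcyy'
Operation: capitalize first letter of each word
Word transformations: 'bdqybb'->'Bdqybb', 'smjuw'->'Smjuw', 'xcyy'->'Xcyy'
Result: Bdqybb Smjuw Xcyy


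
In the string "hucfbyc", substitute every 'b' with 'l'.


Input string: 'hucfbyc'
Operation: replace 'b' with 'l'
Positions of 'b': 4
After replacement: hucflyc


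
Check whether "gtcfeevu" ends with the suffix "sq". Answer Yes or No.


Input string: 'gtcfeevu'
Suffix to check: 'sq'
Last 2 characters of input: 'vu'
Match: False
Result: No


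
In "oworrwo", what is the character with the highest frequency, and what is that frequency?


Input: 'oworrwo'
Operation: tally each character
Counts: 'o':3, 'r':2, 'w':2
Maximum: 'o' appears 3 times


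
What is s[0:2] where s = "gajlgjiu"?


Input string: 'gajlgjiu'
Operation: slice [0:2]
Extract characters: s[0]='g', s[1]='a'
Result: ga


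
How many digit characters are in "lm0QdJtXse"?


Input string: 'lm0QdJtXse'
Operation: count digit characters (0-9)
Scan: 'l', 'm', '0'(digit), 'Q', 'd', 'J', 't', 'X', 's', 'e'
Digits found: 1
Result: 1


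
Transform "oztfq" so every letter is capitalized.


Input string: 'oztfq'
Operation: convert each letter to uppercase
Mapping: 'o'->'O', 'z'->'Z', 't'->'T', 'f'->'F', 'q'->'Q'
Result: OZTFQ


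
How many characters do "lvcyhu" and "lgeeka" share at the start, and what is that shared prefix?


String 1: 'lvcyhu'
String 2: 'lgeeka'
Compare position by position:
pos 0: 'l' vs 'l' match
pos 1: 'v' vs 'g' differ -> stop
Longest common prefix: "l" (length 1)


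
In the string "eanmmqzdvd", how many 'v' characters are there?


Input string: 'eanmmqzdvd'
Target character: 'v'
Scan each position: s[8]='v'
Matches found at indices: 8
Total: 1


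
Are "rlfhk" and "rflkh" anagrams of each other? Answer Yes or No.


String 1: 'rlfhk' -> sorted: 'fhklr'
String 2: 'rflkh' -> sorted: 'fhklr'
Compare sorted forms: 'fhklr' == 'fhklr'
Anagram: Yes


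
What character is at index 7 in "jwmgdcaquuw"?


Input string: 'jwmgdcaquuw'
Operation: get character at index 7
Index mapping: s[0]='j', s[1]='w', s[2]='m', s[3]='g', s[4]='d', s[5]='c', s[6]='a', s[7]='q'
Result: 'q'


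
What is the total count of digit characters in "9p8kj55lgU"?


Input string: '9p8kj55lgU'
Operation: count digit characters (0-9)
Scan: '9'(digit), 'p', '8'(digit), 'k', 'j', '5'(digit), '5'(digit), 'l', 'g', 'U'
Digits found: 4
Result: 4


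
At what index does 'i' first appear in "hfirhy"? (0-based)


Input string: 'hfirhy'
Target: 'i'
Scanning left to right: s[0]='h', s[1]='f', s[2]='i'
First match at index: 2


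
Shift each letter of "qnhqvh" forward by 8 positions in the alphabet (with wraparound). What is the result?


Input: 'qnhqvh', shift = 8
Operation: for each letter, (position + 8) mod 26
Mapping: 'q'(16+8=24)->'y', 'n'(13+8=21)->'v', 'h'(7+8=15)->'p', 'q'(16+8=24)->'y', 'v'(21+8=29, 29 mod 26=3)->'d', 'h'(7+8=15)->'p'
Result: yvpydp


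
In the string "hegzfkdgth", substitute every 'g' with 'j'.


Input string: 'hegzfkdgth'
Operation: replace 'g' with 'j'
Positions of 'g': 2, 7
After replacement: hejzfkdjth


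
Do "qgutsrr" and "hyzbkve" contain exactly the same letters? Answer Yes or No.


String 1: 'qgutsrr' -> sorted: 'gqrrstu'
String 2: 'hyzbkve' -> sorted: 'behkvyz'
Compare sorted forms: 'gqrrstu' != 'behkvyz'
Anagram: No


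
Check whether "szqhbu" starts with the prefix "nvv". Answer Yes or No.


Input string: 'szqhbu'
Prefix to check: 'nvv'
First 3 characters of input: 'szq'
Match: False
Result: No


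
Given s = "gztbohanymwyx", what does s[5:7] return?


Input string: 'gztbohanymwyx'
Operation: slice [5:7]
Extract characters: s[5]='h', s[6]='a'
Result: ha


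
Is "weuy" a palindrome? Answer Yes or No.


Input string: 'weuy'
Reversed: 'yuew'
Compare pairs: s[0]='w' vs s[3]='y' (mismatch), s[1]='e' vs s[2]='u' (mismatch)
Palindrome: No


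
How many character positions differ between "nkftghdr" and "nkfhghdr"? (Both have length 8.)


String 1: 'nkftghdr'
String 2: 'nkfhghdr'
Compare each position: pos 0: 'n'=='n', pos 1: 'k'=='k', pos 2: 'f'=='f', pos 3: 't'!='h', pos 4: 'g'=='g', pos 5: 'h'=='h', pos 6: 'd'=='d', pos 7: 'r'=='r'
Differing positions: 1
Hamming distance: 1


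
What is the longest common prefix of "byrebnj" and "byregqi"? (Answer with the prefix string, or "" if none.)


String 1: 'byrebnj'
String 2: 'byregqi'
Compare position by position:
pos 0: 'b' vs 'b' match
pos 1: 'y' vs 'y' match
pos 2: 'r' vs 'r' match
pos 3: 'e' vs 'e' match
pos 4: 'b' vs 'g' differ -> stop
Longest common prefix: "byre" (length 4)


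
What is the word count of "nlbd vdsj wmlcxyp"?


Input string: 'nlbd vdsj wmlcxyp'
Operation: split by spaces
Words found: 'nlbd', 'vdsj', 'wmlcxyp'
Word count: 3


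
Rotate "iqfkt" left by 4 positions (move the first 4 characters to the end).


Input: 'iqfkt', shift = 4
Operation: split at index 4 and swap parts
Front part s[0:4] = 'iqfk'
Back part s[4:] = 't'
Rotated = back + front = 't' + 'iqfk'
Result: tiqfk


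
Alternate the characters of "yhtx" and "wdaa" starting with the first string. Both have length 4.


String 1: 'yhtx'
String 2: 'wdaa'
Operation: alternate characters
Pairs: 'y'+'w', 'h'+'d', 't'+'a', 'x'+'a'
Result: ywhdtaxa


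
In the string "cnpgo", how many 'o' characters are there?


Input string: 'cnpgo'
Target character: 'o'
Scan each position: s[4]='o'
Matches found at indices: 4
Total: 1


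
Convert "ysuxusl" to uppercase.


Input string: 'ysuxusl'
Operation: convert each letter to uppercase
Mapping: 'y'->'Y', 's'->'S', 'u'->'U', 'x'->'X', 'u'->'U', 's'->'S', 'l'->'L'
Result: YSUXUSL


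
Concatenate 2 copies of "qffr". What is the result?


Input string: 'qffr'
Operation: repeat 2 times
Concatenation: 'qffr' + 'qffr'
Result: qffrqffr


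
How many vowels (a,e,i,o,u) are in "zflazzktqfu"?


Input string: 'zflazzktqfu'
Operation: count vowels (a, e, i, o, u)
Scan: s[0]='z', s[1]='f', s[2]='l', s[3]='a' (vowel), s[4]='z', s[5]='z', s[6]='k', s[7]='t', s[8]='q', s[9]='f', s[10]='u' (vowel)
Vowels found: 2
Result: 2


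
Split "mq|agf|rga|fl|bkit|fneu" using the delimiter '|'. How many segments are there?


Input string: 'mq|agf|rga|fl|bkit|fneu'
Delimiter: '|'
Split result: 'mq', 'agf', 'rga', 'fl', 'bkit', 'fneu'
Number of parts: 6


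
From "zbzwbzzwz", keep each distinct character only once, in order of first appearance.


Input: 'zbzwbzzwz'
Operation: keep first occurrence of each character
Scan: s[0]='z' new -> keep; s[1]='b' new -> keep; s[2]='z' seen -> skip; s[3]='w' new -> keep; s[4]='b' seen -> skip; s[5]='z' seen -> skip; s[6]='z' seen -> skip; s[7]='w' seen -> skip; s[8]='z' seen -> skip
Result: zbw


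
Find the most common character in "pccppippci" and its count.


Input: 'pccppippci'
Operation: tally each character
Counts: 'c':3, 'i':2, 'p':5
Maximum: 'p' appears 5 times


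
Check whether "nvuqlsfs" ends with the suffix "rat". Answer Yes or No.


Input string: 'nvuqlsfs'
Suffix to check: 'rat'
Last 3 characters of input: 'sfs'
Match: False
Result: No


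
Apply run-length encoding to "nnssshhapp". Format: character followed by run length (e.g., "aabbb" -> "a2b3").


Input: 'nnssshhapp'
Operation: identify consecutive runs
Runs: 'nn' -> n2, 'sss' -> s3, 'hh' -> h2, 'a' -> a1, 'pp' -> p2
Encoded: n2s3h2a1p2


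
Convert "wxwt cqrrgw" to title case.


Input string: 'wxwt cqrrgw'
Operation: capitalize first letter of each word
Word transformations: 'wxwt'->'Wxwt', 'cqrrgw'->'Cqrrgw'
Result: Wxwt Cqrrgw


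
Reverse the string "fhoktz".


Input string: 'fhoktz'
Operation: reverse character order
Original order: 'f' -> 'h' -> 'o' -> 'k' -> 't' -> 'z'
Reversed order: 'z' -> 't' -> 'k' -> 'o' -> 'h' -> 'f'
Result: ztkohf


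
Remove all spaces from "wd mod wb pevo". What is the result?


Input string: 'wd mod wb pevo'
Operation: remove all spaces
Words: 'wd', 'mod', 'wb', 'pevo'
Join without spaces: wdmodwbpevo


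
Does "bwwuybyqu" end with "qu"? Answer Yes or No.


Input string: 'bwwuybyqu'
Suffix to check: 'qu'
Last 2 characters of input: 'qu'
Match: True
Result: Yes


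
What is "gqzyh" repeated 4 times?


Input string: 'gqzyh'
Operation: repeat 4 times
Concatenation: 'gqzyh' + 'gqzyh' + 'gqzyh' + 'gqzyh'
Result: gqzyhgqzyhgqzyhgqzyh


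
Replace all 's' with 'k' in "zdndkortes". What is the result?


Input string: 'zdndkortes'
Operation: replace 's' with 'k'
Positions of 's': 9
After replacement: zdndkortek


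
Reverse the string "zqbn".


Input string: 'zqbn'
Operation: reverse character order
Original order: 'z' -> 'q' -> 'b' -> 'n'
Reversed order: 'n' -> 'b' -> 'q' -> 'z'
Result: nbqz


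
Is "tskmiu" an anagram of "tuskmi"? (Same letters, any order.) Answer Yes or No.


String 1: 'tuskmi' -> sorted: 'ikmstu'
String 2: 'tskmiu' -> sorted: 'ikmstu'
Compare sorted forms: 'ikmstu' == 'ikmstu'
Anagram: Yes


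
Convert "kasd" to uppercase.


Input string: 'kasd'
Operation: convert each letter to uppercase
Mapping: 'k'->'K', 'a'->'A', 's'->'S', 'd'->'D'
Result: KASD


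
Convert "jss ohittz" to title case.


Input string: 'jss ohittz'
Operation: capitalize first letter of each word
Word transformations: 'jss'->'Jss', 'ohittz'->'Ohittz'
Result: Jss Ohittz


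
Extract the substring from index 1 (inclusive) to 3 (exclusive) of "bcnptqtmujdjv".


Input string: 'bcnptqtmujdjv'
Operation: slice [1:3]
Extract characters: s[1]='c', s[2]='n'
Result: cn


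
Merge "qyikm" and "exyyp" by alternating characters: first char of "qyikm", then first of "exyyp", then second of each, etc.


String 1: 'qyikm'
String 2: 'exyyp'
Operation: alternate characters
Pairs: 'q'+'e', 'y'+'x', 'i'+'y', 'k'+'y', 'm'+'p'
Result: qeyxiykymp


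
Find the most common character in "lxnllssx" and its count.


Input: 'lxnllssx'
Operation: tally each character
Counts: 'l':3, 'n':1, 's':2, 'x':2
Maximum: 'l' appears 3 times


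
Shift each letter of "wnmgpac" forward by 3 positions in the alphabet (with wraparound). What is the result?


Input: 'wnmgpac', shift = 3
Operation: for each letter, (position + 3) mod 26
Mapping: 'w'(22+3=25)->'z', 'n'(13+3=16)->'q', 'm'(12+3=15)->'p', 'g'(6+3=9)->'j', 'p'(15+3=18)->'s', 'a'(0+3=3)->'d', 'c'(2+3=5)->'f'
Result: zqpjsdf


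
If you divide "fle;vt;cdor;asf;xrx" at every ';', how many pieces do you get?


Input string: 'fle;vt;cdor;asf;xrx'
Delimiter: ';'
Split result: 'fle', 'vt', 'cdor', 'asf', 'xrx'
Number of parts: 5


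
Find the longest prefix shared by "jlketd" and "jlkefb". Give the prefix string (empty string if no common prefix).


String 1: 'jlketd'
String 2: 'jlkefb'
Compare position by position:
pos 0: 'j' vs 'j' match
pos 1: 'l' vs 'l' match
pos 2: 'k' vs 'k' match
pos 3: 'e' vs 'e' match
pos 4: 't' vs 'f' differ -> stop
Longest common prefix: "jlke" (length 4)


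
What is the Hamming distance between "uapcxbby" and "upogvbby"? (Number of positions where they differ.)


String 1: 'uapcxbby'
String 2: 'upogvbby'
Compare each position: pos 0: 'u'=='u', pos 1: 'a'!='p', pos 2: 'p'!='o', pos 3: 'c'!='g', pos 4: 'x'!='v', pos 5: 'b'=='b', pos 6: 'b'=='b', pos 7: 'y'=='y'
Differing positions: 4
Hamming distance: 4


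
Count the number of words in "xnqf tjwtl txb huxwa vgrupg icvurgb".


Input string: 'xnqf tjwtl txb huxwa vgrupg icvurgb'
Operation: split by spaces
Words found: 'xnqf', 'tjwtl', 'txb', 'huxwa', 'vgrupg', 'icvurgb'
Word count: 6


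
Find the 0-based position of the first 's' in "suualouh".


Input string: 'suualouh'
Target: 's'
Scanning left to right: s[0]='s'
First match at index: 0


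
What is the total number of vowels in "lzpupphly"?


Input string: 'lzpupphly'
Operation: count vowels (a, e, i, o, u)
Scan: s[0]='l', s[1]='z', s[2]='p', s[3]='u' (vowel), s[4]='p', s[5]='p', s[6]='h', s[7]='l', s[8]='y'
Vowels found: 1
Result: 1


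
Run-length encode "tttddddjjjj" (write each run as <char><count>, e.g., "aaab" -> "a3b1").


Input: 'tttddddjjjj'
Operation: identify consecutive runs
Runs: 'ttt' -> t3, 'dddd' -> d4, 'jjjj' -> j4
Encoded: t3d4j4


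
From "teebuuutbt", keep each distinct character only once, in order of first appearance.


Input: 'teebuuutbt'
Operation: keep first occurrence of each character
Scan: s[0]='t' new -> keep; s[1]='e' new -> keep; s[2]='e' seen -> skip; s[3]='b' new -> keep; s[4]='u' new -> keep; s[5]='u' seen -> skip; s[6]='u' seen -> skip; s[7]='t' seen -> skip; s[8]='b' seen -> skip; s[9]='t' seen -> skip
Result: tebu


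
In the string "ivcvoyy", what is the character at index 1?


Input string: 'ivcvoyy'
Operation: get character at index 1
Index mapping: s[0]='i', s[1]='v'
Result: 'v'


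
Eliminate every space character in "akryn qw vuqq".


Input string: 'akryn qw vuqq'
Operation: remove all spaces
Words: 'akryn', 'qw', 'vuqq'
Join without spaces: akrynqwvuqq


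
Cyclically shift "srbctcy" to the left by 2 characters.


Input: 'srbctcy', shift = 2
Operation: split at index 2 and swap parts
Front part s[0:2] = 'sr'
Back part s[2:] = 'bctcy'
Rotated = back + front = 'bctcy' + 'sr'
Result: bctcysr


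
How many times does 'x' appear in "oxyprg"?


Input string: 'oxyprg'
Target character: 'x'
Scan each position: s[1]='x'
Matches found at indices: 1
Total: 1


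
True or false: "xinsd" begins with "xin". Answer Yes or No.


Input string: 'xinsd'
Prefix to check: 'xin'
First 3 characters of input: 'xin'
Match: True
Result: Yes


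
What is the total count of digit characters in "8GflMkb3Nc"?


Input string: '8GflMkb3Nc'
Operation: count digit characters (0-9)
Scan: '8'(digit), 'G', 'f', 'l', 'M', 'k', 'b', '3'(digit), 'N', 'c'
Digits found: 2
Result: 2


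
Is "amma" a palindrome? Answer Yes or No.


Input string: 'amma'
Reversed: 'amma'
Compare pairs: s[0]='a' vs s[3]='a' (match), s[1]='m' vs s[2]='m' (match)
Palindrome: Yes


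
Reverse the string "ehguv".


Input string: 'ehguv'
Operation: reverse character order
Original order: 'e' -> 'h' -> 'g' -> 'u' -> 'v'
Reversed order: 'v' -> 'u' -> 'g' -> 'h' -> 'e'
Result: vughe


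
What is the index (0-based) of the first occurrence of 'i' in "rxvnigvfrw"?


Input string: 'rxvnigvfrw'
Target: 'i'
Scanning left to right: s[0]='r', s[1]='x', s[2]='v', s[3]='n', s[4]='i'
First match at index: 4


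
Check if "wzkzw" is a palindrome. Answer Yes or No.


Input string: 'wzkzw'
Reversed: 'wzkzw'
Compare pairs: s[0]='w' vs s[4]='w' (match), s[1]='z' vs s[3]='z' (match)
Palindrome: Yes


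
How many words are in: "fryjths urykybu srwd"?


Input string: 'fryjths urykybu srwd'
Operation: split by spaces
Words found: 'fryjths', 'urykybu', 'srwd'
Word count: 3


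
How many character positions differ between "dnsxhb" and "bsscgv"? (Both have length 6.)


String 1: 'dnsxhb'
String 2: 'bsscgv'
Compare each position: pos 0: 'd'!='b', pos 1: 'n'!='s', pos 2: 's'=='s', pos 3: 'x'!='c', pos 4: 'h'!='g', pos 5: 'b'!='v'
Differing positions: 5
Hamming distance: 5


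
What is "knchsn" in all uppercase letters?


Input string: 'knchsn'
Operation: convert each letter to uppercase
Mapping: 'k'->'K', 'n'->'N', 'c'->'C', 'h'->'H', 's'->'S', 'n'->'N'
Result: KNCHSN


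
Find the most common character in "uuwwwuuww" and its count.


Input: 'uuwwwuuww'
Operation: tally each character
Counts: 'u':4, 'w':5
Maximum: 'w' appears 5 times


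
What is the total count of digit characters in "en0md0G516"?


Input string: 'en0md0G516'
Operation: count digit characters (0-9)
Scan: 'e', 'n', '0'(digit), 'm', 'd', '0'(digit), 'G', '5'(digit), '1'(digit), '6'(digit)
Digits found: 5
Result: 5


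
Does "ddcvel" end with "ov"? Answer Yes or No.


Input string: 'ddcvel'
Suffix to check: 'ov'
Last 2 characters of input: 'el'
Match: False
Result: No


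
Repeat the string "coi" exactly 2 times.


Input string: 'coi'
Operation: repeat 2 times
Concatenation: 'coi' + 'coi'
Result: coicoi


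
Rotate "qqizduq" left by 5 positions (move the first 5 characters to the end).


Input: 'qqizduq', shift = 5
Operation: split at index 5 and swap parts
Front part s[0:5] = 'qqizd'
Back part s[5:] = 'uq'
Rotated = back + front = 'uq' + 'qqizd'
Result: uqqqizd


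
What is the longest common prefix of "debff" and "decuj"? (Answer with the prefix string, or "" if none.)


String 1: 'debff'
String 2: 'decuj'
Compare position by position:
pos 0: 'd' vs 'd' match
pos 1: 'e' vs 'e' match
pos 2: 'b' vs 'c' differ -> stop
Longest common prefix: "de" (length 2)


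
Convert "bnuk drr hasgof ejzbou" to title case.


Input string: 'bnuk drr hasgof ejzbou'
Operation: capitalize first letter of each word
Word transformations: 'bnuk'->'Bnuk', 'drr'->'Drr', 'hasgof'->'Hasgof', 'ejzbou'->'Ejzbou'
Result: Bnuk Drr Hasgof Ejzbou


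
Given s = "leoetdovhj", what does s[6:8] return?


Input string: 'leoetdovhj'
Operation: slice [6:8]
Extract characters: s[6]='o', s[7]='v'
Result: ov


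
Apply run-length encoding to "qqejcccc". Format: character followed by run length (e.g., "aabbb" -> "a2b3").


Input: 'qqejcccc'
Operation: identify consecutive runs
Runs: 'qq' -> q2, 'e' -> e1, 'j' -> j1, 'cccc' -> c4
Encoded: q2e1j1c4


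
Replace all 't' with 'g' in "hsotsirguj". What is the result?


Input string: 'hsotsirguj'
Operation: replace 't' with 'g'
Positions of 't': 3
After replacement: hsogsirguj


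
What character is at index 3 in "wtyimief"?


Input string: 'wtyimief'
Operation: get character at index 3
Index mapping: s[0]='w', s[1]='t', s[2]='y', s[3]='i'
Result: 'i'


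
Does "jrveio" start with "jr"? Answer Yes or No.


Input string: 'jrveio'
Prefix to check: 'jr'
First 2 characters of input: 'jr'
Match: True
Result: Yes


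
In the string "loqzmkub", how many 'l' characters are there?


Input string: 'loqzmkub'
Target character: 'l'
Scan each position: s[0]='l'
Matches found at indices: 0
Total: 1


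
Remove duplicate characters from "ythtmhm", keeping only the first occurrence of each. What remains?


Input: 'ythtmhm'
Operation: keep first occurrence of each character
Scan: s[0]='y' new -> keep; s[1]='t' new -> keep; s[2]='h' new -> keep; s[3]='t' seen -> skip; s[4]='m' new -> keep; s[5]='h' seen -> skip; s[6]='m' seen -> skip
Result: ythm


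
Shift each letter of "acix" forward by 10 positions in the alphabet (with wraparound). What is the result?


Input: 'acix', shift = 10
Operation: for each letter, (position + 10) mod 26
Mapping: 'a'(0+10=10)->'k', 'c'(2+10=12)->'m', 'i'(8+10=18)->'s', 'x'(23+10=33, 33 mod 26=7)->'h'
Result: kmsh


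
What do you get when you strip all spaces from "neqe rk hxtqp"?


Input string: 'neqe rk hxtqp'
Operation: remove all spaces
Words: 'neqe', 'rk', 'hxtqp'
Join without spaces: neqerkhxtqp


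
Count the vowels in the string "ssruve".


Input string: 'ssruve'
Operation: count vowels (a, e, i, o, u)
Scan: s[0]='s', s[1]='s', s[2]='r', s[3]='u' (vowel), s[4]='v', s[5]='e' (vowel)
Vowels found: 2
Result: 2


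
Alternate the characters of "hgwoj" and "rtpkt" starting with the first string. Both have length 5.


String 1: 'hgwoj'
String 2: 'rtpkt'
Operation: alternate characters
Pairs: 'h'+'r', 'g'+'t', 'w'+'p', 'o'+'k', 'j'+'t'
Result: hrgtwpokjt


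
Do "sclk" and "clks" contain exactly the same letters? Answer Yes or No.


String 1: 'sclk' -> sorted: 'ckls'
String 2: 'clks' -> sorted: 'ckls'
Compare sorted forms: 'ckls' == 'ckls'
Anagram: Yes


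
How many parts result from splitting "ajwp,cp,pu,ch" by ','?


Input string: 'ajwp,cp,pu,ch'
Delimiter: ','
Split result: 'ajwp', 'cp', 'pu', 'ch'
Number of parts: 4


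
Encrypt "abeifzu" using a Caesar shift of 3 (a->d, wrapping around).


Input: 'abeifzu', shift = 3
Operation: for each letter, (position + 3) mod 26
Mapping: 'a'(0+3=3)->'d', 'b'(1+3=4)->'e', 'e'(4+3=7)->'h', 'i'(8+3=11)->'l', 'f'(5+3=8)->'i', 'z'(25+3=28, 28 mod 26=2)->'c', 'u'(20+3=23)->'x'
Result: dehlicx


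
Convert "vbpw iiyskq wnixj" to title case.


Input string: 'vbpw iiyskq wnixj'
Operation: capitalize first letter of each word
Word transformations: 'vbpw'->'Vbpw', 'iiyskq'->'Iiyskq', 'wnixj'->'Wnixj'
Result: Vbpw Iiyskq Wnixj


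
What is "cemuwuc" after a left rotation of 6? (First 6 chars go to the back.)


Input: 'cemuwuc', shift = 6
Operation: split at index 6 and swap parts
Front part s[0:6] = 'cemuwu'
Back part s[6:] = 'c'
Rotated = back + front = 'c' + 'cemuwu'
Result: ccemuwu


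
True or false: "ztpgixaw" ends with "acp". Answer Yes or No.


Input string: 'ztpgixaw'
Suffix to check: 'acp'
Last 3 characters of input: 'xaw'
Match: False
Result: No


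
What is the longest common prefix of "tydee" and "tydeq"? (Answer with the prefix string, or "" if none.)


String 1: 'tydee'
String 2: 'tydeq'
Compare position by position:
pos 0: 't' vs 't' match
pos 1: 'y' vs 'y' match
pos 2: 'd' vs 'd' match
pos 3: 'e' vs 'e' match
pos 4: 'e' vs 'q' differ -> stop
Longest common prefix: "tyde" (length 4)


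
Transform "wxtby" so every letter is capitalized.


Input string: 'wxtby'
Operation: convert each letter to uppercase
Mapping: 'w'->'W', 'x'->'X', 't'->'T', 'b'->'B', 'y'->'Y'
Result: WXTBY


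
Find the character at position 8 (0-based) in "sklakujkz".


Input string: 'sklakujkz'
Operation: get character at index 8
Index mapping: s[0]='s', s[1]='k', s[2]='l', s[3]='a', s[4]='k', s[5]='u', s[6]='j', s[7]='k', s[8]='z'
Result: 'z'


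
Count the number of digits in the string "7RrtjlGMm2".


Input string: '7RrtjlGMm2'
Operation: count digit characters (0-9)
Scan: '7'(digit), 'R', 'r', 't', 'j', 'l', 'G', 'M', 'm', '2'(digit)
Digits found: 2
Result: 2


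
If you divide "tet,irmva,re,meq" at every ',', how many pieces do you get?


Input string: 'tet,irmva,re,meq'
Delimiter: ','
Split result: 'tet', 'irmva', 're', 'meq'
Number of parts: 4


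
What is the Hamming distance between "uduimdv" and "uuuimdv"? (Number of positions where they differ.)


String 1: 'uduimdv'
String 2: 'uuuimdv'
Compare each position: pos 0: 'u'=='u', pos 1: 'd'!='u', pos 2: 'u'=='u', pos 3: 'i'=='i', pos 4: 'm'=='m', pos 5: 'd'=='d', pos 6: 'v'=='v'
Differing positions: 1
Hamming distance: 1


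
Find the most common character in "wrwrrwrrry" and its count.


Input: 'wrwrrwrrry'
Operation: tally each character
Counts: 'r':6, 'w':3, 'y':1
Maximum: 'r' appears 6 times


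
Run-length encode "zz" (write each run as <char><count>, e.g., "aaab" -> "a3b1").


Input: 'zz'
Operation: identify consecutive runs
Runs: 'zz' -> z2
Encoded: z2


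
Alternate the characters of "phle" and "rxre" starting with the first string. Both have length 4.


String 1: 'phle'
String 2: 'rxre'
Operation: alternate characters
Pairs: 'p'+'r', 'h'+'x', 'l'+'r', 'e'+'e'
Result: prhxlree


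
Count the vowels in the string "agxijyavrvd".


Input string: 'agxijyavrvd'
Operation: count vowels (a, e, i, o, u)
Scan: s[0]='a' (vowel), s[1]='g', s[2]='x', s[3]='i' (vowel), s[4]='j', s[5]='y', s[6]='a' (vowel), s[7]='v', s[8]='r', s[9]='v', s[10]='d'
Vowels found: 3
Result: 3


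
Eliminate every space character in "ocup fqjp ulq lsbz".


Input string: 'ocup fqjp ulq lsbz'
Operation: remove all spaces
Words: 'ocup', 'fqjp', 'ulq', 'lsbz'
Join without spaces: ocupfqjpulqlsbz


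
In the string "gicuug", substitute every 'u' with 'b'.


Input string: 'gicuug'
Operation: replace 'u' with 'b'
Positions of 'u': 3, 4
After replacement: gicbbg


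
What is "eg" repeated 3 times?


Input string: 'eg'
Operation: repeat 3 times
Concatenation: 'eg' + 'eg' + 'eg'
Result: egegeg


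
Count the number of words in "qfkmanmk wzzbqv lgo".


Input string: 'qfkmanmk wzzbqv lgo'
Operation: split by spaces
Words found: 'qfkmanmk', 'wzzbqv', 'lgo'
Word count: 3


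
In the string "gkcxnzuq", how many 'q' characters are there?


Input string: 'gkcxnzuq'
Target character: 'q'
Scan each position: s[7]='q'
Matches found at indices: 7
Total: 1


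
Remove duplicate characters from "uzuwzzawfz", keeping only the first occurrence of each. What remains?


Input: 'uzuwzzawfz'
Operation: keep first occurrence of each character
Scan: s[0]='u' new -> keep; s[1]='z' new -> keep; s[2]='u' seen -> skip; s[3]='w' new -> keep; s[4]='z' seen -> skip; s[5]='z' seen -> skip; s[6]='a' new -> keep; s[7]='w' seen -> skip; s[8]='f' new -> keep; s[9]='z' seen -> skip
Result: uzwaf


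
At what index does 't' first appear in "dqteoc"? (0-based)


Input string: 'dqteoc'
Target: 't'
Scanning left to right: s[0]='d', s[1]='q', s[2]='t'
First match at index: 2


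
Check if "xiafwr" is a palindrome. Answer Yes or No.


Input string: 'xiafwr'
Reversed: 'rwfaix'
Compare pairs: s[0]='x' vs s[5]='r' (mismatch), s[1]='i' vs s[4]='w' (mismatch), s[2]='a' vs s[3]='f' (mismatch)
Palindrome: No


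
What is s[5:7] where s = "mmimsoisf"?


Input string: 'mmimsoisf'
Operation: slice [5:7]
Extract characters: s[5]='o', s[6]='i'
Result: oi


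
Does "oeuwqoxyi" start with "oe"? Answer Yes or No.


Input string: 'oeuwqoxyi'
Prefix to check: 'oe'
First 2 characters of input: 'oe'
Match: True
Result: Yes


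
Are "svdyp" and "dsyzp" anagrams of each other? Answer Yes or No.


String 1: 'svdyp' -> sorted: 'dpsvy'
String 2: 'dsyzp' -> sorted: 'dpsyz'
Compare sorted forms: 'dpsvy' != 'dpsyz'
Anagram: No


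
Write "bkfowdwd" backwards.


Input string: 'bkfowdwd'
Operation: reverse character order
Original order: 'b' -> 'k' -> 'f' -> 'o' -> 'w' -> 'd' -> 'w' -> 'd'
Reversed order: 'd' -> 'w' -> 'd' -> 'w' -> 'o' -> 'f' -> 'k' -> 'b'
Result: dwdwofkb


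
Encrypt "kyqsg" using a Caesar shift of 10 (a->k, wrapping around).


Input: 'kyqsg', shift = 10
Operation: for each letter, (position + 10) mod 26
Mapping: 'k'(10+10=20)->'u', 'y'(24+10=34, 34 mod 26=8)->'i', 'q'(16+10=26, 26 mod 26=0)->'a', 's'(18+10=28, 28 mod 26=2)->'c', 'g'(6+10=16)->'q'
Result: uiacq


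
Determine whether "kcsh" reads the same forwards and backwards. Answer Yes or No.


Input string: 'kcsh'
Reversed: 'hsck'
Compare pairs: s[0]='k' vs s[3]='h' (mismatch), s[1]='c' vs s[2]='s' (mismatch)
Palindrome: No


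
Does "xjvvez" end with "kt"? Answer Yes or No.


Input string: 'xjvvez'
Suffix to check: 'kt'
Last 2 characters of input: 'ez'
Match: False
Result: No


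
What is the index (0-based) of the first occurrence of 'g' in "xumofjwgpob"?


Input string: 'xumofjwgpob'
Target: 'g'
Scanning left to right: s[0]='x', s[1]='u', s[2]='m', s[3]='o', s[4]='f', s[5]='j', s[6]='w', s[7]='g'
First match at index: 7


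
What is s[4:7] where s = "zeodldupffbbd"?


Input string: 'zeodldupffbbd'
Operation: slice [4:7]
Extract characters: s[4]='l', s[5]='d', s[6]='u'
Result: ldu


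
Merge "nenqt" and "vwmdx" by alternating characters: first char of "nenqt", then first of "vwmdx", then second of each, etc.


String 1: 'nenqt'
String 2: 'vwmdx'
Operation: alternate characters
Pairs: 'n'+'v', 'e'+'w', 'n'+'m', 'q'+'d', 't'+'x'
Result: nvewnmqdtx


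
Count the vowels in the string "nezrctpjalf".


Input string: 'nezrctpjalf'
Operation: count vowels (a, e, i, o, u)
Scan: s[0]='n', s[1]='e' (vowel), s[2]='z', s[3]='r', s[4]='c', s[5]='t', s[6]='p', s[7]='j', s[8]='a' (vowel), s[9]='l', s[10]='f'
Vowels found: 2
Result: 2


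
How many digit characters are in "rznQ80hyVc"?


Input string: 'rznQ80hyVc'
Operation: count digit characters (0-9)
Scan: 'r', 'z', 'n', 'Q', '8'(digit), '0'(digit), 'h', 'y', 'V', 'c'
Digits found: 2
Result: 2


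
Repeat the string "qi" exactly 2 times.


Input string: 'qi'
Operation: repeat 2 times
Concatenation: 'qi' + 'qi'
Result: qiqi


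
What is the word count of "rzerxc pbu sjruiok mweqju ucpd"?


Input string: 'rzerxc pbu sjruiok mweqju ucpd'
Operation: split by spaces
Words found: 'rzerxc', 'pbu', 'sjruiok', 'mweqju', 'ucpd'
Word count: 5


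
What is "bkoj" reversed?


Input string: 'bkoj'
Operation: reverse character order
Original order: 'b' -> 'k' -> 'o' -> 'j'
Reversed order: 'j' -> 'o' -> 'k' -> 'b'
Result: jokb


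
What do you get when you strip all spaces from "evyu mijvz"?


Input string: 'evyu mijvz'
Operation: remove all spaces
Words: 'evyu', 'mijvz'
Join without spaces: evyumijvz


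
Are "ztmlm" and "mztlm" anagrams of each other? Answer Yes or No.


String 1: 'ztmlm' -> sorted: 'lmmtz'
String 2: 'mztlm' -> sorted: 'lmmtz'
Compare sorted forms: 'lmmtz' == 'lmmtz'
Anagram: Yes


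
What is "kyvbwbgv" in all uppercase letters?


Input string: 'kyvbwbgv'
Operation: convert each letter to uppercase
Mapping: 'k'->'K', 'y'->'Y', 'v'->'V', 'b'->'B', 'w'->'W', 'b'->'B', 'g'->'G', 'v'->'V'
Result: KYVBWBGV


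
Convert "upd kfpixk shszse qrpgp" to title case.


Input string: 'upd kfpixk shszse qrpgp'
Operation: capitalize first letter of each word
Word transformations: 'upd'->'Upd', 'kfpixk'->'Kfpixk', 'shszse'->'Shszse', 'qrpgp'->'Qrpgp'
Result: Upd Kfpixk Shszse Qrpgp


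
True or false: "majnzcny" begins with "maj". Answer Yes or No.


Input string: 'majnzcny'
Prefix to check: 'maj'
First 3 characters of input: 'maj'
Match: True
Result: Yes


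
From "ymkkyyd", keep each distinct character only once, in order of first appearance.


Input: 'ymkkyyd'
Operation: keep first occurrence of each character
Scan: s[0]='y' new -> keep; s[1]='m' new -> keep; s[2]='k' new -> keep; s[3]='k' seen -> skip; s[4]='y' seen -> skip; s[5]='y' seen -> skip; s[6]='d' new -> keep
Result: ymkd


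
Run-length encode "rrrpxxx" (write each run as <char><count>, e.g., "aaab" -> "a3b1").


Input: 'rrrpxxx'
Operation: identify consecutive runs
Runs: 'rrr' -> r3, 'p' -> p1, 'xxx' -> x3
Encoded: r3p1x3


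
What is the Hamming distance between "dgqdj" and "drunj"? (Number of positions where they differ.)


String 1: 'dgqdj'
String 2: 'drunj'
Compare each position: pos 0: 'd'=='d', pos 1: 'g'!='r', pos 2: 'q'!='u', pos 3: 'd'!='n', pos 4: 'j'=='j'
Differing positions: 3
Hamming distance: 3


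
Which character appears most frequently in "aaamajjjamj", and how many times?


Input: 'aaamajjjamj'
Operation: tally each character
Counts: 'a':5, 'j':4, 'm':2
Maximum: 'a' appears 5 times


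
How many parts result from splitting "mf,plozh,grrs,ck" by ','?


Input string: 'mf,plozh,grrs,ck'
Delimiter: ','
Split result: 'mf', 'plozh', 'grrs', 'ck'
Number of parts: 4


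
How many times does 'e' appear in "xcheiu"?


Input string: 'xcheiu'
Target character: 'e'
Scan each position: s[3]='e'
Matches found at indices: 3
Total: 1


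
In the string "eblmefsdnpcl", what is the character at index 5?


Input string: 'eblmefsdnpcl'
Operation: get character at index 5
Index mapping: s[0]='e', s[1]='b', s[2]='l', s[3]='m', s[4]='e', s[5]='f'
Result: 'f'


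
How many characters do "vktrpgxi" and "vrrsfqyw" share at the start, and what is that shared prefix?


String 1: 'vktrpgxi'
String 2: 'vrrsfqyw'
Compare position by position:
pos 0: 'v' vs 'v' match
pos 1: 'k' vs 'r' differ -> stop
Longest common prefix: "v" (length 1)


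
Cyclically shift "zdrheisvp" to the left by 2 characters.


Input: 'zdrheisvp', shift = 2
Operation: split at index 2 and swap parts
Front part s[0:2] = 'zd'
Back part s[2:] = 'rheisvp'
Rotated = back + front = 'rheisvp' + 'zd'
Result: rheisvpzd


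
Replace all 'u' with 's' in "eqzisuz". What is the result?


Input string: 'eqzisuz'
Operation: replace 'u' with 's'
Positions of 'u': 5
After replacement: eqzissz


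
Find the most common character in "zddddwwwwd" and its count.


Input: 'zddddwwwwd'
Operation: tally each character
Counts: 'd':5, 'w':4, 'z':1
Maximum: 'd' appears 5 times


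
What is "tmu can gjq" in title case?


Input string: 'tmu can gjq'
Operation: capitalize first letter of each word
Word transformations: 'tmu'->'Tmu', 'can'->'Can', 'gjq'->'Gjq'
Result: Tmu Can Gjq


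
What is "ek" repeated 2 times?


Input string: 'ek'
Operation: repeat 2 times
Concatenation: 'ek' + 'ek'
Result: ekek


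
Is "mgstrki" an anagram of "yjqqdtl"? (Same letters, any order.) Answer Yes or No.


String 1: 'yjqqdtl' -> sorted: 'djlqqty'
String 2: 'mgstrki' -> sorted: 'gikmrst'
Compare sorted forms: 'djlqqty' != 'gikmrst'
Anagram: No


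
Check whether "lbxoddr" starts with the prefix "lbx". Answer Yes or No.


Input string: 'lbxoddr'
Prefix to check: 'lbx'
First 3 characters of input: 'lbx'
Match: True
Result: Yes


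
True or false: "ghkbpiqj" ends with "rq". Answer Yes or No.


Input string: 'ghkbpiqj'
Suffix to check: 'rq'
Last 2 characters of input: 'qj'
Match: False
Result: No


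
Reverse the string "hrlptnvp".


Input string: 'hrlptnvp'
Operation: reverse character order
Original order: 'h' -> 'r' -> 'l' -> 'p' -> 't' -> 'n' -> 'v' -> 'p'
Reversed order: 'p' -> 'v' -> 'n' -> 't' -> 'p' -> 'l' -> 'r' -> 'h'
Result: pvntplrh


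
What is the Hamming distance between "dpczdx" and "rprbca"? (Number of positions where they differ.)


String 1: 'dpczdx'
String 2: 'rprbca'
Compare each position: pos 0: 'd'!='r', pos 1: 'p'=='p', pos 2: 'c'!='r', pos 3: 'z'!='b', pos 4: 'd'!='c', pos 5: 'x'!='a'
Differing positions: 5
Hamming distance: 5


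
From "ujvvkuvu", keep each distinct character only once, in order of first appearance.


Input: 'ujvvkuvu'
Operation: keep first occurrence of each character
Scan: s[0]='u' new -> keep; s[1]='j' new -> keep; s[2]='v' new -> keep; s[3]='v' seen -> skip; s[4]='k' new -> keep; s[5]='u' seen -> skip; s[6]='v' seen -> skip; s[7]='u' seen -> skip
Result: ujvk


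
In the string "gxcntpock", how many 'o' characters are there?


Input string: 'gxcntpock'
Target character: 'o'
Scan each position: s[6]='o'
Matches found at indices: 6
Total: 1


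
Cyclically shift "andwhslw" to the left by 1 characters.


Input: 'andwhslw', shift = 1
Operation: split at index 1 and swap parts
Front part s[0:1] = 'a'
Back part s[1:] = 'ndwhslw'
Rotated = back + front = 'ndwhslw' + 'a'
Result: ndwhslwa


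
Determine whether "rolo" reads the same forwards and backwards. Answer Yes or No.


Input string: 'rolo'
Reversed: 'olor'
Compare pairs: s[0]='r' vs s[3]='o' (mismatch), s[1]='o' vs s[2]='l' (mismatch)
Palindrome: No


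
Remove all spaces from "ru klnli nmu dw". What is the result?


Input string: 'ru klnli nmu dw'
Operation: remove all spaces
Words: 'ru', 'klnli', 'nmu', 'dw'
Join without spaces: ruklnlinmudw


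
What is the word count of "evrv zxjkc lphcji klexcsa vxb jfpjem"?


Input string: 'evrv zxjkc lphcji klexcsa vxb jfpjem'
Operation: split by spaces
Words found: 'evrv', 'zxjkc', 'lphcji', 'klexcsa', 'vxb', 'jfpjem'
Word count: 6


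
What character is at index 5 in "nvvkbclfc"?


Input string: 'nvvkbclfc'
Operation: get character at index 5
Index mapping: s[0]='n', s[1]='v', s[2]='v', s[3]='k', s[4]='b', s[5]='c'
Result: 'c'


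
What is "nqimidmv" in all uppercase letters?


Input string: 'nqimidmv'
Operation: convert each letter to uppercase
Mapping: 'n'->'N', 'q'->'Q', 'i'->'I', 'm'->'M', 'i'->'I', 'd'->'D', 'm'->'M', 'v'->'V'
Result: NQIMIDMV


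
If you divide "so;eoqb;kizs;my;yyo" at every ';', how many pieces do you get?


Input string: 'so;eoqb;kizs;my;yyo'
Delimiter: ';'
Split result: 'so', 'eoqb', 'kizs', 'my', 'yyo'
Number of parts: 5


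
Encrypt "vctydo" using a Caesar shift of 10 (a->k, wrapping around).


Input: 'vctydo', shift = 10
Operation: for each letter, (position + 10) mod 26
Mapping: 'v'(21+10=31, 31 mod 26=5)->'f', 'c'(2+10=12)->'m', 't'(19+10=29, 29 mod 26=3)->'d', 'y'(24+10=34, 34 mod 26=8)->'i', 'd'(3+10=13)->'n', 'o'(14+10=24)->'y'
Result: fmdiny


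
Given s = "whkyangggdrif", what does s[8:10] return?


Input string: 'whkyangggdrif'
Operation: slice [8:10]
Extract characters: s[8]='g', s[9]='d'
Result: gd
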